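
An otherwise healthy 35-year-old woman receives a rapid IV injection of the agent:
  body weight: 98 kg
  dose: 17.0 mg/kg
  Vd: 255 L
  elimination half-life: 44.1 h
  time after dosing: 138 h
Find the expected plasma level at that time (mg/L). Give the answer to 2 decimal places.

0.75 mg/L

Total dose = 17.0 × 98 = 1666 mg
C₀ = Dose / Vd = 1666 / 255 = 6.533 mg/L
k = ln2 / t½ = 0.693147 / 44.1 = 0.01572 h⁻¹
C = C₀ · e^(−k·t) = 6.533 × e^(−0.01572 × 138)
  = 6.533 × 0.1143 = 0.7467 mg/L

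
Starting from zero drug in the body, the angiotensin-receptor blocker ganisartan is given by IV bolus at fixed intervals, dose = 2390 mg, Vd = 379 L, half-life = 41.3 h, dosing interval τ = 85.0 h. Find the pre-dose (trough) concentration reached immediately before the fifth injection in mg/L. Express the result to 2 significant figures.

C₀ per dose = Dose / Vd = 2390 / 379 = 6.306 mg/L
k = ln2 / t½ = 0.693147 / 41.3 = 0.01678 h⁻¹
Fraction remaining after one interval: r = e^(−kτ) = e^(−0.01678 × 85.0) = 0.2402
Before dose 5, 4 doses have been given (aged 1τ, 2τ, 3τ, 4τ).
C_trough = C₀ × (r + r² + … + r^4) = C₀ × r(1−r^4)/(1−r)
        = 6.306 × 0.2402 × (1 − 0.003329) / (1 − 0.2402) = 1.987 mg/L

2.0 mg/L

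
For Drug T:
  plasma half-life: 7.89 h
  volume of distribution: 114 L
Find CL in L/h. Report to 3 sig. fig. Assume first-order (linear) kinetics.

10.0 L/h

k = ln2 / t½ = 0.693147 / 7.89 = 0.08785 h⁻¹
CL = k × Vd = 0.08785 × 114 = 10.01 L/h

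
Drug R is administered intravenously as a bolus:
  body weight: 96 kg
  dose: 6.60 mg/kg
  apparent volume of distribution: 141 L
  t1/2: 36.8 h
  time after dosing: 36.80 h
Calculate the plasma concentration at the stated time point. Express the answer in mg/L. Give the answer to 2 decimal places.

2.25 mg/L

Total dose = 6.60 × 96 = 633.6 mg
C₀ = Dose / Vd = 633.6 / 141 = 4.494 mg/L
k = ln2 / t½ = 0.693147 / 36.8 = 0.01884 h⁻¹
t / t½ = 36.80 / 36.8 = 1 half-lives
C = C₀ × (1/2)^1 = 4.494 × 0.5000 = 2.247 mg/L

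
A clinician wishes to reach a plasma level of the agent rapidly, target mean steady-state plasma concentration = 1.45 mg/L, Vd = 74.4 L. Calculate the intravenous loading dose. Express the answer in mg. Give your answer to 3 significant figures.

LD = Css × Vd = 1.45 × 74.4 = 107.9 mg

108 mg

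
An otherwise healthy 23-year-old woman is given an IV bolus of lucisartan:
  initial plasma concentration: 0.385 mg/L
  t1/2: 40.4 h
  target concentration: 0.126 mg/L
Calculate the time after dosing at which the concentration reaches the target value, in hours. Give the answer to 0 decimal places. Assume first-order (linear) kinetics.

65 h

k = ln2 / t½ = 0.693147 / 40.4 = 0.01716 h⁻¹
t = ln(C₀ / C) / k = ln(0.3850 / 0.126) / 0.01716
  = ln(3.056) / 0.01716 = 1.117 / 0.01716 = 65.09 h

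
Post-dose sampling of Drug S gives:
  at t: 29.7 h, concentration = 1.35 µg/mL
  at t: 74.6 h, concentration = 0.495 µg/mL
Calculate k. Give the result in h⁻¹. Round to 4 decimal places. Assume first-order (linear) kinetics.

k = ln(C₁/C₂) / (t₂ − t₁) = ln(1.35/0.495) / (74.6 − 29.7)
  = 1.003 / 44.90 = 0.02234 h⁻¹

0.0223 h⁻¹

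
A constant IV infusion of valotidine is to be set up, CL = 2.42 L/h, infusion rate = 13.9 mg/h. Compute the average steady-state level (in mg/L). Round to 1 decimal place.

5.7 mg/L

At steady state Css = R₀ / CL = 13.9 / 2.420 = 5.744 mg/L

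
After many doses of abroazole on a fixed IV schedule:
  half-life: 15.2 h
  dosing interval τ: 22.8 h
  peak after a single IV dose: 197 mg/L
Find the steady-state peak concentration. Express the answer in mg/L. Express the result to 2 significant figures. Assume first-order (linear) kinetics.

300 mg/L

k = ln2 / t½ = 0.693147 / 15.2 = 0.04560 h⁻¹
e^(−kτ) = e^(−0.04560 × 22.8) = 0.3536
Accumulation ratio R = 1 / (1 − e^(−kτ)) = 1 / (1 − 0.3536) = 1.547
Steady-state peak = C₀ × R = 197 × 1.547 = 304.8 mg/L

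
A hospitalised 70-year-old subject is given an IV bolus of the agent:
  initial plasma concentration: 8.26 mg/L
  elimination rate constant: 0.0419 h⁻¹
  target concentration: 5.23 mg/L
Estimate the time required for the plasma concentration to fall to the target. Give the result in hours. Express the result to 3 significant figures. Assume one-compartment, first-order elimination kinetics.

10.9 h

t = ln(C₀ / C) / k = ln(8.260 / 5.23) / 0.04190
  = ln(1.579) / 0.04190 = 0.4568 / 0.04190 = 10.90 h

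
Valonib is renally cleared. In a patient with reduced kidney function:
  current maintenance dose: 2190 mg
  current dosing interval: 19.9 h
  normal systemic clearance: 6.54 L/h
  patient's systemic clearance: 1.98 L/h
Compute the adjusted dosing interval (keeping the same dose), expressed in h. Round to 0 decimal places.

To keep the same average steady-state level, dosing rate must scale with clearance.
CL ratio = 1.98 / 6.54 = 0.3028
New interval (same dose) = 19.9 / 0.3028 = 65.72 h

66 h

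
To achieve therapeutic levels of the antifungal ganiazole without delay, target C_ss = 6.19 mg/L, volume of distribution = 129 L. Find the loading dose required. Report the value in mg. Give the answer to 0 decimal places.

799 mg

LD = Css × Vd = 6.19 × 129 = 798.5 mg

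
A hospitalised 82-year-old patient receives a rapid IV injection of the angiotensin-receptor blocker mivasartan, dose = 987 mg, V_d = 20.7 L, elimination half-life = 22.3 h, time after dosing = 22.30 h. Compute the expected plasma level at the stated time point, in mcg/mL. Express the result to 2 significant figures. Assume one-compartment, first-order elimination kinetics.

24 mcg/mL

C₀ = Dose / Vd = 987.0 / 20.7 = 47.68 mg/L
k = ln2 / t½ = 0.693147 / 22.3 = 0.03108 h⁻¹
t / t½ = 22.30 / 22.3 = 1 half-lives
C = C₀ × (1/2)^1 = 47.68 × 0.5000 = 23.84 mg/L
(23.84 mg/L = 23.84 mcg/mL)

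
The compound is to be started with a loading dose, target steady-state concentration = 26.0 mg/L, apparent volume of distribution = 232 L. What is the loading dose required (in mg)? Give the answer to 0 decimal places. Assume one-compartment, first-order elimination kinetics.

6032 mg

LD = Css × Vd = 26.0 × 232 = 6032 mg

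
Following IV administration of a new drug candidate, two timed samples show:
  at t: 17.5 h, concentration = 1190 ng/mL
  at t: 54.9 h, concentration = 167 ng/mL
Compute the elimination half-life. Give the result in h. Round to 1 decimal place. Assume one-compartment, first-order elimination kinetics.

13.2 h

k = ln(C₁/C₂) / (t₂ − t₁) = ln(1190/167) / (54.9 − 17.5)
  = 1.964 / 37.40 = 0.05251 h⁻¹
t½ = ln2 / k = 0.693147 / 0.05251 = 13.20 h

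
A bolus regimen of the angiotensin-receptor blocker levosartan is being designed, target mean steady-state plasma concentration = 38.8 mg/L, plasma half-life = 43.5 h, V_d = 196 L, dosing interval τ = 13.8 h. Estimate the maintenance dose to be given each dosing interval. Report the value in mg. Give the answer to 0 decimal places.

k = ln2 / t½ = 0.693147 / 43.5 = 0.01593 h⁻¹
CL = k × Vd = 0.01593 × 196 = 3.122 L/h
At steady state, Dose/τ = Css × CL.
Dose = Css × CL × τ = 38.8 × 3.122 × 13.8 = 1672 mg

1672 mg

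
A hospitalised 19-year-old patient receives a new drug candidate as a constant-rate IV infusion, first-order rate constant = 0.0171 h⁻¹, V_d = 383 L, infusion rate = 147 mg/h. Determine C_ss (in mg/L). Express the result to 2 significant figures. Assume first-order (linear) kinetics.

22 mg/L

CL = k × Vd = 0.01710 × 383 = 6.549 L/h
At steady state Css = R₀ / CL = 147 / 6.549 = 22.45 mg/L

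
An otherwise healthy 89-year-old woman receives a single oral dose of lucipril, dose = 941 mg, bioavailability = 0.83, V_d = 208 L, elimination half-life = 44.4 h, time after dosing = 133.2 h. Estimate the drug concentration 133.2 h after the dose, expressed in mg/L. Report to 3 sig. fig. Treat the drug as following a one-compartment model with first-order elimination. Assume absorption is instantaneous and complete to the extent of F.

Amount reaching circulation = F × Dose = 0.83 × 941.0 = 781.0 mg
C₀ = F·Dose / Vd = 781.0 / 208 = 3.755 mg/L
k = ln2 / t½ = 0.693147 / 44.4 = 0.01561 h⁻¹
t / t½ = 133.2 / 44.4 = 3 half-lives
C = C₀ × (1/2)^3 = 3.755 × 0.1250 = 0.4694 mg/L

0.469 mg/L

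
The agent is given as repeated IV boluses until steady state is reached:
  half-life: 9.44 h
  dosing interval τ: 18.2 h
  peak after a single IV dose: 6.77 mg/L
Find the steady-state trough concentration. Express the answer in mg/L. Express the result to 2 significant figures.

2.4 mg/L

k = ln2 / t½ = 0.693147 / 9.44 = 0.07343 h⁻¹
e^(−kτ) = e^(−0.07343 × 18.2) = 0.2628
Accumulation ratio R = 1 / (1 − e^(−kτ)) = 1 / (1 − 0.2628) = 1.356
Steady-state trough = C₀ × R × e^(−kτ) = 6.77 × 1.356 × 0.2628 = 2.413 mg/L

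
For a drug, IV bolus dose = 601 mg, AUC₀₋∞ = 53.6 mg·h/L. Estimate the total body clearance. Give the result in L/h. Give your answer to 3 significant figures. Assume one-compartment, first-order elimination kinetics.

11.2 L/h

CL = Dose / AUC = 601 / 53.6 = 11.21 L/h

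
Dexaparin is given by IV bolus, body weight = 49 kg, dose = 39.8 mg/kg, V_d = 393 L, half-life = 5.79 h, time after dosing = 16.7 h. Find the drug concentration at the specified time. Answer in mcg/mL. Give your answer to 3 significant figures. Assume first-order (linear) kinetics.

0.672 mcg/mL

Total dose = 39.8 × 49 = 1950 mg
C₀ = Dose / Vd = 1950 / 393 = 4.962 mg/L
k = ln2 / t½ = 0.693147 / 5.79 = 0.1197 h⁻¹
C = C₀ · e^(−k·t) = 4.962 × e^(−0.1197 × 16.7)
  = 4.962 × 0.1355 = 0.6724 mg/L
(0.6724 mg/L = 0.6724 mcg/mL)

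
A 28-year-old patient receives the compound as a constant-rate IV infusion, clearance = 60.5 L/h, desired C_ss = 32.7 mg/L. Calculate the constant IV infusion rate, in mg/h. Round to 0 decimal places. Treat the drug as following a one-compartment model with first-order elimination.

1978 mg/h

At steady state, infusion rate R₀ = Css × CL = 32.7 × 60.50 = 1978 mg/h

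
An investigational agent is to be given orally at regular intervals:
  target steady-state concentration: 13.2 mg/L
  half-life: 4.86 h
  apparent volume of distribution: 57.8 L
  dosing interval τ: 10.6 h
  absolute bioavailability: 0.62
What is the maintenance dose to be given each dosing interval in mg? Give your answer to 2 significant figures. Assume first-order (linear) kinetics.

1900 mg

k = ln2 / t½ = 0.693147 / 4.86 = 0.1426 h⁻¹
CL = k × Vd = 0.1426 × 57.8 = 8.242 L/h
At steady state, F × (Dose/τ) = Css × CL.
Dose = Css × CL × τ / F = 13.2 × 8.242 × 10.6 / 0.62 = 1860 mg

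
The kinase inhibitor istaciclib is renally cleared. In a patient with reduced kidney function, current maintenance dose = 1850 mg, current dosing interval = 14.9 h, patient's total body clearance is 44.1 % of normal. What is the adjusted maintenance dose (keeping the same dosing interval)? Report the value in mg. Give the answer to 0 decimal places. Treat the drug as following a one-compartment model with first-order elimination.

816 mg

To keep the same average steady-state level, dosing rate must scale with clearance.
CL ratio = 44.1 / 100 = 0.4410
New dose (same interval) = 1850 × 0.4410 = 815.9 mg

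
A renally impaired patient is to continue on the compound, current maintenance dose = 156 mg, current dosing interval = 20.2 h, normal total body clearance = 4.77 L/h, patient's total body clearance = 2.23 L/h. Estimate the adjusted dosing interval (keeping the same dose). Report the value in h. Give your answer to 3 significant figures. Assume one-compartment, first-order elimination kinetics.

43.2 h

To keep the same average steady-state level, dosing rate must scale with clearance.
CL ratio = 2.23 / 4.77 = 0.4675
New interval (same dose) = 20.2 / 0.4675 = 43.21 h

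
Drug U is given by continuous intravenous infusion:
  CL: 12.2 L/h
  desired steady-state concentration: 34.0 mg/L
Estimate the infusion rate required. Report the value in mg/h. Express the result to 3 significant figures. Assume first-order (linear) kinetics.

415 mg/h

At steady state, infusion rate R₀ = Css × CL = 34.0 × 12.20 = 414.8 mg/h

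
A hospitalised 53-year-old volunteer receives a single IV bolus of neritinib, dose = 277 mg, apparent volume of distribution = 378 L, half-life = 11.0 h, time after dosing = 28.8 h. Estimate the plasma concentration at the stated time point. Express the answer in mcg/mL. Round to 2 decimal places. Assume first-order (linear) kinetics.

C₀ = Dose / Vd = 277.0 / 378 = 0.7328 mg/L
k = ln2 / t½ = 0.693147 / 11.0 = 0.06301 h⁻¹
C = C₀ · e^(−k·t) = 0.7328 × e^(−0.06301 × 28.8)
  = 0.7328 × 0.1629 = 0.1194 mg/L
(0.1194 mg/L = 0.1194 mcg/mL)

0.12 mcg/mL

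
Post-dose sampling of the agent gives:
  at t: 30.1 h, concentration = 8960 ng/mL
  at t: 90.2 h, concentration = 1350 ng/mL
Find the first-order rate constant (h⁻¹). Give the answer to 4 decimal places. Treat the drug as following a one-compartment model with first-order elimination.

0.0315 h⁻¹

k = ln(C₁/C₂) / (t₂ − t₁) = ln(8960/1350) / (90.2 − 30.1)
  = 1.893 / 60.10 = 0.03150 h⁻¹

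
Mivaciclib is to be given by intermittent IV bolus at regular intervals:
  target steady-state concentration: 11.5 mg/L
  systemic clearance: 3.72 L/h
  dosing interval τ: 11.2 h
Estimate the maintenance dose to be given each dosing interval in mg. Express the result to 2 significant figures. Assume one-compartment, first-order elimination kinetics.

At steady state, Dose/τ = Css × CL.
Dose = Css × CL × τ = 11.5 × 3.720 × 11.2 = 479.1 mg

480 mg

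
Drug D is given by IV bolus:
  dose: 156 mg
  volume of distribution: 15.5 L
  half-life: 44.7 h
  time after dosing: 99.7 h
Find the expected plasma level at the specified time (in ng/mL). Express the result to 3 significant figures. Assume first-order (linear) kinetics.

C₀ = Dose / Vd = 156.0 / 15.5 = 10.06 mg/L
k = ln2 / t½ = 0.693147 / 44.7 = 0.01551 h⁻¹
C = C₀ · e^(−k·t) = 10.06 × e^(−0.01551 × 99.7)
  = 10.06 × 0.2130 = 2.143 mg/L
Convert: 2.143 mg/L × 1000 = 2143 ng/mL

2140 ng/mL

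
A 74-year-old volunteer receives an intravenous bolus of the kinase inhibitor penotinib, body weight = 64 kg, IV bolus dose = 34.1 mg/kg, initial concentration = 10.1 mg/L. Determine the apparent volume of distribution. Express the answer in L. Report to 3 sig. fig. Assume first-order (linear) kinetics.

216 L

Dose = 34.1 × 64 = 2182 mg
Vd = Dose / C₀ = 2182 / 10.1 = 216.0 L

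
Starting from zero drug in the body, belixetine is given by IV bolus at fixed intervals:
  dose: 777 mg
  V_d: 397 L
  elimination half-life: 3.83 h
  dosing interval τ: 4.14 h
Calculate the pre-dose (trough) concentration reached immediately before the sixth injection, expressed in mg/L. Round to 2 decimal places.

C₀ per dose = Dose / Vd = 777 / 397 = 1.957 mg/L
k = ln2 / t½ = 0.693147 / 3.83 = 0.1810 h⁻¹
Fraction remaining after one interval: r = e^(−kτ) = e^(−0.1810 × 4.14) = 0.4727
Before dose 6, 5 doses have been given (aged 1τ, 2τ, 3τ, 4τ, 5τ).
C_trough = C₀ × (r + r² + … + r^5) = C₀ × r(1−r^5)/(1−r)
        = 1.957 × 0.4727 × (1 − 0.02360) / (1 − 0.4727) = 1.713 mg/L

1.71 mg/L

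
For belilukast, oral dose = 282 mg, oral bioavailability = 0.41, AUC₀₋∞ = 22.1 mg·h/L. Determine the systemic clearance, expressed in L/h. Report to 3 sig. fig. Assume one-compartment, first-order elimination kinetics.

CL = F·Dose / AUC = 0.41 × 282 / 22.1 = 5.232 L/h

5.23 L/h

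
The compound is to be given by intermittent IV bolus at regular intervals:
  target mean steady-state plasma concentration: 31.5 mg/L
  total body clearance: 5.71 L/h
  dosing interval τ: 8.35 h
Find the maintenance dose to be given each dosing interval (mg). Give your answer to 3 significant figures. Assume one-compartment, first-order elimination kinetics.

1500 mg

At steady state, Dose/τ = Css × CL.
Dose = Css × CL × τ = 31.5 × 5.710 × 8.35 = 1502 mg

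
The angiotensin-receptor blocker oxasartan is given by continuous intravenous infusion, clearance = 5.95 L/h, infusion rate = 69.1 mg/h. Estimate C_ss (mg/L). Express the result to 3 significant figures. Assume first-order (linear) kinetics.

11.6 mg/L

At steady state Css = R₀ / CL = 69.1 / 5.950 = 11.61 mg/L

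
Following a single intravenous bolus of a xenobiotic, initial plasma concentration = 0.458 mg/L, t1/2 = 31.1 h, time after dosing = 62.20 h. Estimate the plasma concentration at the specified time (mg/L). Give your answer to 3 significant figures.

0.115 mg/L

k = ln2 / t½ = 0.693147 / 31.1 = 0.02229 h⁻¹
t / t½ = 62.20 / 31.1 = 2 half-lives
C = C₀ × (1/2)^2 = 0.4580 × 0.2500 = 0.1145 mg/L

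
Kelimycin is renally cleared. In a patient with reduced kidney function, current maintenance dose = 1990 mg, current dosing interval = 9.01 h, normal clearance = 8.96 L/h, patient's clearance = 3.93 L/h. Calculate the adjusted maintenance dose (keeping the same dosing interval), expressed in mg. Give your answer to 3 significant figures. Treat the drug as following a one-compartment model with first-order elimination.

To keep the same average steady-state level, dosing rate must scale with clearance.
CL ratio = 3.93 / 8.96 = 0.4386
New dose (same interval) = 1990 × 0.4386 = 872.8 mg

873 mg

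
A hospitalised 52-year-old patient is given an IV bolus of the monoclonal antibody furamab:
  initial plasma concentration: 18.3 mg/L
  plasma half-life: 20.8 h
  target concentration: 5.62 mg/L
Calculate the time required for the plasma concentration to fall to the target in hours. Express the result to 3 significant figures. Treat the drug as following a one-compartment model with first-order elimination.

35.4 h

k = ln2 / t½ = 0.693147 / 20.8 = 0.03332 h⁻¹
t = ln(C₀ / C) / k = ln(18.30 / 5.62) / 0.03332
  = ln(3.256) / 0.03332 = 1.180 / 0.03332 = 35.41 h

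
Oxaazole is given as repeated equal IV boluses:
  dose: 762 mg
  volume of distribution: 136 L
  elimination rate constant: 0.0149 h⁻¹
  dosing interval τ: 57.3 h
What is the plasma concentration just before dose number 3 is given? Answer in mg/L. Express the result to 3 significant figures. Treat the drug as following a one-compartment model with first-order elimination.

C₀ per dose = Dose / Vd = 762 / 136 = 5.603 mg/L
Fraction remaining after one interval: r = e^(−kτ) = e^(−0.01490 × 57.3) = 0.4258
Before dose 3, 2 doses have been given (aged 1τ, 2τ).
C_trough = C₀ × (r + r²) = 5.603 × (0.4258 + 0.1813) = 3.402 mg/L

3.40 mg/L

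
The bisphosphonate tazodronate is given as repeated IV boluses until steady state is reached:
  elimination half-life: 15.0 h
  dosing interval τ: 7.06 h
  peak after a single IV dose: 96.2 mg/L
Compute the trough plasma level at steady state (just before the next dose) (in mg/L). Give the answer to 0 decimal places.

k = ln2 / t½ = 0.693147 / 15.0 = 0.04621 h⁻¹
e^(−kτ) = e^(−0.04621 × 7.06) = 0.7216
Accumulation ratio R = 1 / (1 − e^(−kτ)) = 1 / (1 − 0.7216) = 3.592
Steady-state trough = C₀ × R × e^(−kτ) = 96.2 × 3.592 × 0.7216 = 249.3 mg/L

249 mg/L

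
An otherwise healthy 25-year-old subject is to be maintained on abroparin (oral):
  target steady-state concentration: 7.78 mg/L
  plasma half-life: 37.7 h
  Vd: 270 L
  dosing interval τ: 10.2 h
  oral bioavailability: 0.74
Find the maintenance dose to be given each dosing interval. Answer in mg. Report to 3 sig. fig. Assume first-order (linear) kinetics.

532 mg

k = ln2 / t½ = 0.693147 / 37.7 = 0.01839 h⁻¹
CL = k × Vd = 0.01839 × 270 = 4.965 L/h
At steady state, F × (Dose/τ) = Css × CL.
Dose = Css × CL × τ / F = 7.78 × 4.965 × 10.2 / 0.74 = 532.4 mg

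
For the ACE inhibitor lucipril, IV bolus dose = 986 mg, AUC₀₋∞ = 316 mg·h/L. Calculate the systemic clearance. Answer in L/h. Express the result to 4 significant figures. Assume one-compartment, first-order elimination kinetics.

3.120 L/h

CL = Dose / AUC = 986 / 316 = 3.120 L/h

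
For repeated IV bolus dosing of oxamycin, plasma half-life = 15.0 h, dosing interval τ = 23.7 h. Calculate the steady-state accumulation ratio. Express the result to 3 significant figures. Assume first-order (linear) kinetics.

k = ln2 / t½ = 0.693147 / 15.0 = 0.04621 h⁻¹
e^(−kτ) = e^(−0.04621 × 23.7) = 0.3345
Accumulation ratio R = 1 / (1 − e^(−kτ)) = 1 / (1 − 0.3345) = 1.503

1.50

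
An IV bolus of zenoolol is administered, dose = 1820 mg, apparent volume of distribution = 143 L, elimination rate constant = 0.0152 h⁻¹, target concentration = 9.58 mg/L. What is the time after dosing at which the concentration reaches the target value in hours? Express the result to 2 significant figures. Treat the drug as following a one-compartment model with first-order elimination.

C₀ = Dose / Vd = 1820 / 143 = 12.73 mg/L
t = ln(C₀ / C) / k = ln(12.73 / 9.58) / 0.01520
  = ln(1.329) / 0.01520 = 0.2844 / 0.01520 = 18.71 h

19 h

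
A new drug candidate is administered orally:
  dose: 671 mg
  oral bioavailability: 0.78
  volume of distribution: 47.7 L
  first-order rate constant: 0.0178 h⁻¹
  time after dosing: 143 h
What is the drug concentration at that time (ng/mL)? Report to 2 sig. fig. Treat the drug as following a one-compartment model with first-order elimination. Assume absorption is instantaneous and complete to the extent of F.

860 ng/mL

Amount reaching circulation = F × Dose = 0.78 × 671.0 = 523.4 mg
C₀ = F·Dose / Vd = 523.4 / 47.7 = 10.97 mg/L
C = C₀ · e^(−k·t) = 10.97 × e^(−0.01780 × 143)
  = 10.97 × 0.07844 = 0.8605 mg/L
Convert: 0.8605 mg/L × 1000 = 860.5 ng/mL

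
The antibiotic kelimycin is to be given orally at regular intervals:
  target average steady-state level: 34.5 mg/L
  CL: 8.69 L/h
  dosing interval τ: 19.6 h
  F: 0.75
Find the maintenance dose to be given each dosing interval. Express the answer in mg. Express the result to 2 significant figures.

At steady state, F × (Dose/τ) = Css × CL.
Dose = Css × CL × τ / F = 34.5 × 8.690 × 19.6 / 0.75 = 7835 mg

7800 mg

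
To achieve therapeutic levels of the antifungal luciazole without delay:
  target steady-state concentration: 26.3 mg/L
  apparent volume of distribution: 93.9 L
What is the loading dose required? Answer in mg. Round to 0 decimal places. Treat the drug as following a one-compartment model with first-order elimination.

2470 mg

LD = Css × Vd = 26.3 × 93.9 = 2470 mg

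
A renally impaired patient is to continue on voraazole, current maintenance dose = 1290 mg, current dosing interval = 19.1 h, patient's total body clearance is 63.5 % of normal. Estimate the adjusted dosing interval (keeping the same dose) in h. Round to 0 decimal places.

To keep the same average steady-state level, dosing rate must scale with clearance.
CL ratio = 63.5 / 100 = 0.6350
New interval (same dose) = 19.1 / 0.6350 = 30.08 h

30 h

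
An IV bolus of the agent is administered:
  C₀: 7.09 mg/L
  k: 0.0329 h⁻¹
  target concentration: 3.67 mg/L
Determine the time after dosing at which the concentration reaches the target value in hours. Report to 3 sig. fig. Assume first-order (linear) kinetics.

t = ln(C₀ / C) / k = ln(7.090 / 3.67) / 0.03290
  = ln(1.932) / 0.03290 = 0.6586 / 0.03290 = 20.02 h

20.0 h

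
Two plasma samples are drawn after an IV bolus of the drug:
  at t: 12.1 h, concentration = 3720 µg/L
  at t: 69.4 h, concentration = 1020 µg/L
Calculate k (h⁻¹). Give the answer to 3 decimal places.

k = ln(C₁/C₂) / (t₂ − t₁) = ln(3720/1020) / (69.4 − 12.1)
  = 1.294 / 57.30 = 0.02258 h⁻¹

0.023 h⁻¹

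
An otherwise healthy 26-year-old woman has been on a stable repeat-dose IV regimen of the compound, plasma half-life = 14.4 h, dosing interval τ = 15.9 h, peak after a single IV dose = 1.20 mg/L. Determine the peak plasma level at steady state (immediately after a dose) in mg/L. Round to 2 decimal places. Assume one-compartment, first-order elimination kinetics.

2.24 mg/L

k = ln2 / t½ = 0.693147 / 14.4 = 0.04814 h⁻¹
e^(−kτ) = e^(−0.04814 × 15.9) = 0.4651
Accumulation ratio R = 1 / (1 − e^(−kτ)) = 1 / (1 − 0.4651) = 1.870
Steady-state peak = C₀ × R = 1.20 × 1.870 = 2.244 mg/L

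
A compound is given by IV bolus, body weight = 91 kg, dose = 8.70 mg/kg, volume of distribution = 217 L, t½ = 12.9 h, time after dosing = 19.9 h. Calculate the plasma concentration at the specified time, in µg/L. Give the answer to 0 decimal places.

1252 µg/L

Total dose = 8.70 × 91 = 791.7 mg
C₀ = Dose / Vd = 791.7 / 217 = 3.648 mg/L
k = ln2 / t½ = 0.693147 / 12.9 = 0.05373 h⁻¹
C = C₀ · e^(−k·t) = 3.648 × e^(−0.05373 × 19.9)
  = 3.648 × 0.3433 = 1.252 mg/L
Convert: 1.252 mg/L × 1000 = 1252 µg/L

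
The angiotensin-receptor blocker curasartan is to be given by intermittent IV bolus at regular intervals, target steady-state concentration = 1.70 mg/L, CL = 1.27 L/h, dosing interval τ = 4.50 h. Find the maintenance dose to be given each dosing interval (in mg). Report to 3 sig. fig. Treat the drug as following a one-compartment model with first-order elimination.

9.72 mg

At steady state, Dose/τ = Css × CL.
Dose = Css × CL × τ = 1.70 × 1.270 × 4.50 = 9.716 mg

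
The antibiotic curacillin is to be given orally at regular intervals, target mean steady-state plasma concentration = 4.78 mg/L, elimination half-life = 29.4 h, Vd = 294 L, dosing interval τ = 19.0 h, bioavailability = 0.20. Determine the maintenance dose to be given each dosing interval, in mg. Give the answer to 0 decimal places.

3148 mg

k = ln2 / t½ = 0.693147 / 29.4 = 0.02358 h⁻¹
CL = k × Vd = 0.02358 × 294 = 6.933 L/h
At steady state, F × (Dose/τ) = Css × CL.
Dose = Css × CL × τ / F = 4.78 × 6.933 × 19.0 / 0.20 = 3148 mg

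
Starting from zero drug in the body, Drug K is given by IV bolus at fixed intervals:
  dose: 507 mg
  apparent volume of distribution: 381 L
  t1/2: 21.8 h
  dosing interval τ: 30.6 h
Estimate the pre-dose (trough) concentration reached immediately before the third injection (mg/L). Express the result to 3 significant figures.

0.693 mg/L

C₀ per dose = Dose / Vd = 507 / 381 = 1.331 mg/L
k = ln2 / t½ = 0.693147 / 21.8 = 0.03180 h⁻¹
Fraction remaining after one interval: r = e^(−kτ) = e^(−0.03180 × 30.6) = 0.3779
Before dose 3, 2 doses have been given (aged 1τ, 2τ).
C_trough = C₀ × (r + r²) = 1.331 × (0.3779 + 0.1428) = 0.6931 mg/L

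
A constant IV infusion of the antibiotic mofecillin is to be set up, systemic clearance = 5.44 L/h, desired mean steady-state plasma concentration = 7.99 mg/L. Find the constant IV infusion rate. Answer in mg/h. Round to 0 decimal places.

43 mg/h

At steady state, infusion rate R₀ = Css × CL = 7.99 × 5.440 = 43.47 mg/h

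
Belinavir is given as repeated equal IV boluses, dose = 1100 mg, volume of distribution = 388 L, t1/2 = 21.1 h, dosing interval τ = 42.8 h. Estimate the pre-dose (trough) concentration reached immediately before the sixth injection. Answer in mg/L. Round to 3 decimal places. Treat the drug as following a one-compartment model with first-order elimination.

C₀ per dose = Dose / Vd = 1100 / 388 = 2.835 mg/L
k = ln2 / t½ = 0.693147 / 21.1 = 0.03285 h⁻¹
Fraction remaining after one interval: r = e^(−kτ) = e^(−0.03285 × 42.8) = 0.2451
Before dose 6, 5 doses have been given (aged 1τ, 2τ, 3τ, 4τ, 5τ).
C_trough = C₀ × (r + r² + … + r^5) = C₀ × r(1−r^5)/(1−r)
        = 2.835 × 0.2451 × (1 − 0.0008845) / (1 − 0.2451) = 0.9197 mg/L

0.920 mg/L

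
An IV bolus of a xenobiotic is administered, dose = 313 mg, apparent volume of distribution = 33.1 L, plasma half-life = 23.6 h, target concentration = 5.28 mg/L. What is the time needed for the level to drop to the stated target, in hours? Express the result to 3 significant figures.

C₀ = Dose / Vd = 313.0 / 33.1 = 9.456 mg/L
k = ln2 / t½ = 0.693147 / 23.6 = 0.02937 h⁻¹
t = ln(C₀ / C) / k = ln(9.456 / 5.28) / 0.02937
  = ln(1.791) / 0.02937 = 0.5828 / 0.02937 = 19.84 h

19.8 h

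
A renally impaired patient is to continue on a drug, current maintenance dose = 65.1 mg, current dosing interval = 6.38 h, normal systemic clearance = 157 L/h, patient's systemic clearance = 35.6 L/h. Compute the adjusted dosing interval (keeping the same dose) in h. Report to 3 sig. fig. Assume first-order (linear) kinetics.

To keep the same average steady-state level, dosing rate must scale with clearance.
CL ratio = 35.6 / 157 = 0.2268
New interval (same dose) = 6.38 / 0.2268 = 28.13 h

28.1 h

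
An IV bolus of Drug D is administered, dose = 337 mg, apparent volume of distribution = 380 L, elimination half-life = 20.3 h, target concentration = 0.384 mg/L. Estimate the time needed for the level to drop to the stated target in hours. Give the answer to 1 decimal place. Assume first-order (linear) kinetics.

C₀ = Dose / Vd = 337.0 / 380 = 0.8868 mg/L
k = ln2 / t½ = 0.693147 / 20.3 = 0.03415 h⁻¹
t = ln(C₀ / C) / k = ln(0.8868 / 0.384) / 0.03415
  = ln(2.309) / 0.03415 = 0.8368 / 0.03415 = 24.50 h

24.5 h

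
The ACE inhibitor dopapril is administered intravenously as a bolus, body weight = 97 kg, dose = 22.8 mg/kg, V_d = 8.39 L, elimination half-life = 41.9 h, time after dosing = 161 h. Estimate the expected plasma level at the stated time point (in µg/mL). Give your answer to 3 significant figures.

18.4 µg/mL

Total dose = 22.8 × 97 = 2212 mg
C₀ = Dose / Vd = 2212 / 8.39 = 263.6 mg/L
k = ln2 / t½ = 0.693147 / 41.9 = 0.01654 h⁻¹
C = C₀ · e^(−k·t) = 263.6 × e^(−0.01654 × 161)
  = 263.6 × 0.06974 = 18.38 mg/L
(18.38 mg/L = 18.38 µg/mL)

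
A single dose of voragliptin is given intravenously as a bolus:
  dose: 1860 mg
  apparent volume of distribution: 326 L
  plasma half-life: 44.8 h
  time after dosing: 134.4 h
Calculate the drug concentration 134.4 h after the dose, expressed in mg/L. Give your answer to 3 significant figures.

0.713 mg/L

C₀ = Dose / Vd = 1860 / 326 = 5.706 mg/L
k = ln2 / t½ = 0.693147 / 44.8 = 0.01547 h⁻¹
t / t½ = 134.4 / 44.8 = 3 half-lives
C = C₀ × (1/2)^3 = 5.706 × 0.1250 = 0.7133 mg/L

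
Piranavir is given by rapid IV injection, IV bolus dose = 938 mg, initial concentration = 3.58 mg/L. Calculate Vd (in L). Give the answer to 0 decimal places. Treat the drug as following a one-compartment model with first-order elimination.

Vd = Dose / C₀ = 938.0 / 3.58 = 262.0 L

262 L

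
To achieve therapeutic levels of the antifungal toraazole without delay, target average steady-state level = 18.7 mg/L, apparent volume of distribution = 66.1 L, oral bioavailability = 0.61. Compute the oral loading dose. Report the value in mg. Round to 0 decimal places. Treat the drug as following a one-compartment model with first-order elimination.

LD = Css × Vd / F = 18.7 × 66.1 / 0.61 = 2026 mg

2026 mg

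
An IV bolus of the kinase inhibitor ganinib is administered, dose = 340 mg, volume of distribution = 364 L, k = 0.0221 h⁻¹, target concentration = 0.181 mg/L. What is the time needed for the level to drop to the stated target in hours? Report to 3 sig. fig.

C₀ = Dose / Vd = 340.0 / 364 = 0.9341 mg/L
t = ln(C₀ / C) / k = ln(0.9341 / 0.181) / 0.02210
  = ln(5.161) / 0.02210 = 1.641 / 0.02210 = 74.25 h

74.3 h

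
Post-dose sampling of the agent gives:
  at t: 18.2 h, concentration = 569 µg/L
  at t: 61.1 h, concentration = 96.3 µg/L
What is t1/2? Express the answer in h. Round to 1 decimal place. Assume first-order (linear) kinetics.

16.7 h

k = ln(C₁/C₂) / (t₂ − t₁) = ln(569/96.3) / (61.1 − 18.2)
  = 1.776 / 42.90 = 0.04140 h⁻¹
t½ = ln2 / k = 0.693147 / 0.04140 = 16.74 h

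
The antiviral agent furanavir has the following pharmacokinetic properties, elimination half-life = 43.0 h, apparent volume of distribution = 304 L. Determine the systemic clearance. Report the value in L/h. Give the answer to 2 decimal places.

4.90 L/h

k = ln2 / t½ = 0.693147 / 43.0 = 0.01612 h⁻¹
CL = k × Vd = 0.01612 × 304 = 4.900 L/h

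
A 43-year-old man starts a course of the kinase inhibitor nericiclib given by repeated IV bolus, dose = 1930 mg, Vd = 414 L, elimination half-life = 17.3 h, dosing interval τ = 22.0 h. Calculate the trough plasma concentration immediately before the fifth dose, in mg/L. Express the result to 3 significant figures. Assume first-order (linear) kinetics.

C₀ per dose = Dose / Vd = 1930 / 414 = 4.662 mg/L
k = ln2 / t½ = 0.693147 / 17.3 = 0.04007 h⁻¹
Fraction remaining after one interval: r = e^(−kτ) = e^(−0.04007 × 22.0) = 0.4141
Before dose 5, 4 doses have been given (aged 1τ, 2τ, 3τ, 4τ).
C_trough = C₀ × (r + r² + … + r^4) = C₀ × r(1−r^4)/(1−r)
        = 4.662 × 0.4141 × (1 − 0.02940) / (1 − 0.4141) = 3.198 mg/L

3.20 mg/L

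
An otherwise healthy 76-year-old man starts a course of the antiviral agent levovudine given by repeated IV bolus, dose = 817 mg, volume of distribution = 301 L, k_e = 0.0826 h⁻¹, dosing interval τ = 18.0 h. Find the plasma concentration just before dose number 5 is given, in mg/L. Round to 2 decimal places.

C₀ per dose = Dose / Vd = 817 / 301 = 2.714 mg/L
Fraction remaining after one interval: r = e^(−kτ) = e^(−0.08260 × 18.0) = 0.2261
Before dose 5, 4 doses have been given (aged 1τ, 2τ, 3τ, 4τ).
C_trough = C₀ × (r + r² + … + r^4) = C₀ × r(1−r^4)/(1−r)
        = 2.714 × 0.2261 × (1 − 0.002613) / (1 − 0.2261) = 0.7908 mg/L

0.79 mg/L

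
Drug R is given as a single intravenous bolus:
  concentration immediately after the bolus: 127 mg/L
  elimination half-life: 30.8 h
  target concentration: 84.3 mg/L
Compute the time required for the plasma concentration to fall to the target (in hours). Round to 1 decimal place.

k = ln2 / t½ = 0.693147 / 30.8 = 0.02250 h⁻¹
t = ln(C₀ / C) / k = ln(127.0 / 84.3) / 0.02250
  = ln(1.507) / 0.02250 = 0.4101 / 0.02250 = 18.23 h

18.2 h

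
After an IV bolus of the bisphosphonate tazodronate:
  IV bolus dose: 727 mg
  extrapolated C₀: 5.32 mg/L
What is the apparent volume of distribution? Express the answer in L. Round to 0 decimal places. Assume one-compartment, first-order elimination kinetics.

137 L

Vd = Dose / C₀ = 727.0 / 5.32 = 136.7 L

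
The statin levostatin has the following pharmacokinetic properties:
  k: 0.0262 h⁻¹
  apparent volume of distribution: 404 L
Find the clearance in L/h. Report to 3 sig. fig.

10.6 L/h

CL = k × Vd = 0.0262 × 404 = 10.58 L/h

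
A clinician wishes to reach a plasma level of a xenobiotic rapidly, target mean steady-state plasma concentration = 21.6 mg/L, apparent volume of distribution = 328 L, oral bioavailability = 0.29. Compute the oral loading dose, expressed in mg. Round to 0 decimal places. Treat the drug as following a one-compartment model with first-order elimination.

LD = Css × Vd / F = 21.6 × 328 / 0.29 = 24430 mg

24430 mg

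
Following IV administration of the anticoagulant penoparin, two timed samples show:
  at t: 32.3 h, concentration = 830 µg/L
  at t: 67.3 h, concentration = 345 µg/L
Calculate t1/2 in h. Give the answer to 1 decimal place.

27.6 h

k = ln(C₁/C₂) / (t₂ − t₁) = ln(830/345) / (67.3 − 32.3)
  = 0.8779 / 35.00 = 0.02508 h⁻¹
t½ = ln2 / k = 0.693147 / 0.02508 = 27.64 h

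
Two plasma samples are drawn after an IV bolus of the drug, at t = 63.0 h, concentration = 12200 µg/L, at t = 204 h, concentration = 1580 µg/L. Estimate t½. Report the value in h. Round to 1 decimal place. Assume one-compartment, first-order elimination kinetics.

47.8 h

k = ln(C₁/C₂) / (t₂ − t₁) = ln(12200/1580) / (204 − 63.0)
  = 2.044 / 141.0 = 0.01450 h⁻¹
t½ = ln2 / k = 0.693147 / 0.01450 = 47.80 h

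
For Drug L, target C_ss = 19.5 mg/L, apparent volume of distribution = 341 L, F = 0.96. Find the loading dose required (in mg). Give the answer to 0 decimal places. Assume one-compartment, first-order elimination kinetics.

6927 mg

LD = Css × Vd / F = 19.5 × 341 / 0.96 = 6927 mg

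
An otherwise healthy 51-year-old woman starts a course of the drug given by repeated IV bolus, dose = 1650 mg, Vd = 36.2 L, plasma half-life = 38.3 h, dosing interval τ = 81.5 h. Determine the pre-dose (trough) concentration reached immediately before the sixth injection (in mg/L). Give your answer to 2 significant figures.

C₀ per dose = Dose / Vd = 1650 / 36.2 = 45.58 mg/L
k = ln2 / t½ = 0.693147 / 38.3 = 0.01810 h⁻¹
Fraction remaining after one interval: r = e^(−kτ) = e^(−0.01810 × 81.5) = 0.2287
Before dose 6, 5 doses have been given (aged 1τ, 2τ, 3τ, 4τ, 5τ).
C_trough = C₀ × (r + r² + … + r^5) = C₀ × r(1−r^5)/(1−r)
        = 45.58 × 0.2287 × (1 − 0.0006256) / (1 − 0.2287) = 13.51 mg/L

14 mg/L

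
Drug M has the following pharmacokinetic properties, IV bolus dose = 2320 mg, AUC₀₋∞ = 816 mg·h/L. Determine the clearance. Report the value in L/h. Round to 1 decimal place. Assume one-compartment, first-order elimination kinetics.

CL = Dose / AUC = 2320 / 816 = 2.843 L/h

2.8 L/h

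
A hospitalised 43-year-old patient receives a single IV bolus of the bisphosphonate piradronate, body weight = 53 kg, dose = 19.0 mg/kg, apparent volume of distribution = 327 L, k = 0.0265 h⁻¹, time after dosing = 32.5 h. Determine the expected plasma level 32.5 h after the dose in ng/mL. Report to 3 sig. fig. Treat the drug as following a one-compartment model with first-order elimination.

Total dose = 19.0 × 53 = 1007 mg
C₀ = Dose / Vd = 1007 / 327 = 3.080 mg/L
C = C₀ · e^(−k·t) = 3.080 × e^(−0.02650 × 32.5)
  = 3.080 × 0.4226 = 1.302 mg/L
Convert: 1.302 mg/L × 1000 = 1302 ng/mL

1300 ng/mL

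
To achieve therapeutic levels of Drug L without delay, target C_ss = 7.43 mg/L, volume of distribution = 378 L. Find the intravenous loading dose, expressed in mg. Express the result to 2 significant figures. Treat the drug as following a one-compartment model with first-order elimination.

LD = Css × Vd = 7.43 × 378 = 2809 mg

2800 mg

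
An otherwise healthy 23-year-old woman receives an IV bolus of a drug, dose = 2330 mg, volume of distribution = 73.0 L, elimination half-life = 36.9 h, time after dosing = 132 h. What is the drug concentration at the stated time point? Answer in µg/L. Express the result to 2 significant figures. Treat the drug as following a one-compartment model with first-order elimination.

C₀ = Dose / Vd = 2330 / 73.0 = 31.92 mg/L
k = ln2 / t½ = 0.693147 / 36.9 = 0.01878 h⁻¹
C = C₀ · e^(−k·t) = 31.92 × e^(−0.01878 × 132)
  = 31.92 × 0.08383 = 2.676 mg/L
Convert: 2.676 mg/L × 1000 = 2676 µg/L

2700 µg/L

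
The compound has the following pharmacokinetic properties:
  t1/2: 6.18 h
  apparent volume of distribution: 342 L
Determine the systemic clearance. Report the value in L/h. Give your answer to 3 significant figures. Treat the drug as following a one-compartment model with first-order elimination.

38.4 L/h

k = ln2 / t½ = 0.693147 / 6.18 = 0.1122 h⁻¹
CL = k × Vd = 0.1122 × 342 = 38.37 L/h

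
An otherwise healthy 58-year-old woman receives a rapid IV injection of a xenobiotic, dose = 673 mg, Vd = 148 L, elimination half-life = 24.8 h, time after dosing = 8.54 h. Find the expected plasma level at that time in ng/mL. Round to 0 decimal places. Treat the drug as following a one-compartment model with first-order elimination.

3582 ng/mL

C₀ = Dose / Vd = 673.0 / 148 = 4.547 mg/L
k = ln2 / t½ = 0.693147 / 24.8 = 0.02795 h⁻¹
C = C₀ · e^(−k·t) = 4.547 × e^(−0.02795 × 8.54)
  = 4.547 × 0.7877 = 3.582 mg/L
Convert: 3.582 mg/L × 1000 = 3582 ng/mL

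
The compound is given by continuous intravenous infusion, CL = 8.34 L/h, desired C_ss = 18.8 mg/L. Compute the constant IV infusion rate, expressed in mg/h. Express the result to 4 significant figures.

At steady state, infusion rate R₀ = Css × CL = 18.8 × 8.340 = 156.8 mg/h

156.8 mg/h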